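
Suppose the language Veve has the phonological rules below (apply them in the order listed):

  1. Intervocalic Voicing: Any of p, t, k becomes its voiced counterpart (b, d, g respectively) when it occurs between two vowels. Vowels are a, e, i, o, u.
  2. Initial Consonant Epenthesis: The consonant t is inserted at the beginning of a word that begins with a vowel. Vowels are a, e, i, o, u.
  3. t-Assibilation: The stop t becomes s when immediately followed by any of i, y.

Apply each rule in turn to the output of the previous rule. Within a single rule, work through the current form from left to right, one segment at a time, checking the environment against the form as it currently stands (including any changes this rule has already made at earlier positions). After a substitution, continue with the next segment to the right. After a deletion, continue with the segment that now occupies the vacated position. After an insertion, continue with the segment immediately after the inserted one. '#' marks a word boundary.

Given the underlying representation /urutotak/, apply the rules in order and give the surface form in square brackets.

1 Intervocalic Voicing: [urutotak] → [urudodak]
2 Initial Consonant Epenthesis: [urudodak] → [turudodak]
3 t-Assibilation: no change — [turudodak]

[turudodak]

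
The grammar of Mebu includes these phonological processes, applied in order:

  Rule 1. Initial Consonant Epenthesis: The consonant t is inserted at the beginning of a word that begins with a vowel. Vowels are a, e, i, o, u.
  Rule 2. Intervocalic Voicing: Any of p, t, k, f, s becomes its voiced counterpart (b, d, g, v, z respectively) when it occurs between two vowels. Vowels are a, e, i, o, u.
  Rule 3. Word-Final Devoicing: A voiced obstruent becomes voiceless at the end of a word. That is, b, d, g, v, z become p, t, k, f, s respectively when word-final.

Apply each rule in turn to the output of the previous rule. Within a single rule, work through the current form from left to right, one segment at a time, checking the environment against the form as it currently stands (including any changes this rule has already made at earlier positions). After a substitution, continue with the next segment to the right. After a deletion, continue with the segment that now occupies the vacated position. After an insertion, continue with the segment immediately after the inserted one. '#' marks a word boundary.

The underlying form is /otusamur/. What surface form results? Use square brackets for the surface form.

[toduzamur]

Rule 1 Initial Consonant Epenthesis: [otusamur] → [totusamur]
Rule 2 Intervocalic Voicing: [totusamur] → [toduzamur]
Rule 3 Word-Final Devoicing: no change — [toduzamur]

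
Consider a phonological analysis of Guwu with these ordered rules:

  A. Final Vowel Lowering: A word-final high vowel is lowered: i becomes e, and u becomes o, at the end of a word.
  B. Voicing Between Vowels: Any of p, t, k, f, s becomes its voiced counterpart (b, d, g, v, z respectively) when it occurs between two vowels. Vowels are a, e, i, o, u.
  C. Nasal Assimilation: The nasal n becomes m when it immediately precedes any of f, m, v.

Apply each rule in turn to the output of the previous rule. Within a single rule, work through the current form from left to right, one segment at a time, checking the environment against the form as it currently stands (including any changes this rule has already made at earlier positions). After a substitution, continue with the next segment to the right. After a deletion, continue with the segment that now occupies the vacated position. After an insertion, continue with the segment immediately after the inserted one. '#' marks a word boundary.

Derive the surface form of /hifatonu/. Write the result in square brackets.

A Final Vowel Lowering: [hifatonu] → [hifatono]
B Voicing Between Vowels: [hifatono] → [hivadono]
C Nasal Assimilation: no change — [hivadono]

[hivadono]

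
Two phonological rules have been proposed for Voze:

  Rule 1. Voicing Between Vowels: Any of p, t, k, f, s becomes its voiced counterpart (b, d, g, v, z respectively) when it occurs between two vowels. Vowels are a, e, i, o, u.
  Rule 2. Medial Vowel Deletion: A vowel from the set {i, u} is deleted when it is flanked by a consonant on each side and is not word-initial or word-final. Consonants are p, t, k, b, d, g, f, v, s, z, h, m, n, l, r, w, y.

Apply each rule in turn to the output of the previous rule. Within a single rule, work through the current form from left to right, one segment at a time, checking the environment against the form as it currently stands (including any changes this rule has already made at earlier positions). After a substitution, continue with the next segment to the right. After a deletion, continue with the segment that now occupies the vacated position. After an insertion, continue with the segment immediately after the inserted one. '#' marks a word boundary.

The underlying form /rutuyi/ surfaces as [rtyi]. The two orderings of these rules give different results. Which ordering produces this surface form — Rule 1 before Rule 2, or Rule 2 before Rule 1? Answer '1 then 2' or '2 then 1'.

2 then 1

Order 1 then 2:
  1 Voicing Between Vowels: [rutuyi] → [ruduyi]
  2 Medial Vowel Deletion: [ruduyi] → [rdyi]
  result: [rdyi]
Order 2 then 1:
  2 Medial Vowel Deletion: [rutuyi] → [rtyi]
  1 Voicing Between Vowels: no change — [rtyi]
  result: [rtyi]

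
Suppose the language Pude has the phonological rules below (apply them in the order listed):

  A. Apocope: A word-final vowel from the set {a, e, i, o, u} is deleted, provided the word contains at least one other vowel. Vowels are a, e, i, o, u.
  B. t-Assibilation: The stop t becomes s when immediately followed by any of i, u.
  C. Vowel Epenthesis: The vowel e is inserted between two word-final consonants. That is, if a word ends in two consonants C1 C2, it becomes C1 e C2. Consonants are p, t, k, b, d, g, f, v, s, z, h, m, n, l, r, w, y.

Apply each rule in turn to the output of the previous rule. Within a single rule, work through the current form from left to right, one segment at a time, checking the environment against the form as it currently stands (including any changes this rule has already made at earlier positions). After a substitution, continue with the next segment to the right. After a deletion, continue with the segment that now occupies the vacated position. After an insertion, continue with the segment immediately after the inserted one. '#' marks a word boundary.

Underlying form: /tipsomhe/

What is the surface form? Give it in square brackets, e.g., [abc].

[sipsomeh]

A Apocope: [tipsomhe] → [tipsomh]
B t-Assibilation: [tipsomh] → [sipsomh]
C Vowel Epenthesis: [sipsomh] → [sipsomeh]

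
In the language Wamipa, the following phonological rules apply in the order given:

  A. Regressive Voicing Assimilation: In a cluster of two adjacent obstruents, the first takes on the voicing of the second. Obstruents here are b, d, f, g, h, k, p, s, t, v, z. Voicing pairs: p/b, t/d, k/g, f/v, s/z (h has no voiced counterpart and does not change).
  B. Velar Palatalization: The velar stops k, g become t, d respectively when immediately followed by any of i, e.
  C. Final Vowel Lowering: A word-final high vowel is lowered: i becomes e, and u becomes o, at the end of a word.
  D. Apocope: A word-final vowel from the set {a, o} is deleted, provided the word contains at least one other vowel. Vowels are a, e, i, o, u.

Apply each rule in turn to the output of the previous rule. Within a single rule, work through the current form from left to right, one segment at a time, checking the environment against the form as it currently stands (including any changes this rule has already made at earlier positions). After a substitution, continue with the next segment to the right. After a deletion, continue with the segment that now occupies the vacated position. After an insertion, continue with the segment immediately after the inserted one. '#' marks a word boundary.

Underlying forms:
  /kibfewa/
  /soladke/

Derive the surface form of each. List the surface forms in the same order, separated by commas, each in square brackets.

[tipfew], [solatte]

/kibfewa/:
  A Regressive Voicing Assimilation: [kibfewa] → [kipfewa]
  B Velar Palatalization: [kipfewa] → [tipfewa]
  C Final Vowel Lowering: no change — [tipfewa]
  D Apocope: [tipfewa] → [tipfew]
/soladke/:
  A Regressive Voicing Assimilation: [soladke] → [solatke]
  B Velar Palatalization: [solatke] → [solatte]
  C Final Vowel Lowering: no change — [solatte]
  D Apocope: no change — [solatte]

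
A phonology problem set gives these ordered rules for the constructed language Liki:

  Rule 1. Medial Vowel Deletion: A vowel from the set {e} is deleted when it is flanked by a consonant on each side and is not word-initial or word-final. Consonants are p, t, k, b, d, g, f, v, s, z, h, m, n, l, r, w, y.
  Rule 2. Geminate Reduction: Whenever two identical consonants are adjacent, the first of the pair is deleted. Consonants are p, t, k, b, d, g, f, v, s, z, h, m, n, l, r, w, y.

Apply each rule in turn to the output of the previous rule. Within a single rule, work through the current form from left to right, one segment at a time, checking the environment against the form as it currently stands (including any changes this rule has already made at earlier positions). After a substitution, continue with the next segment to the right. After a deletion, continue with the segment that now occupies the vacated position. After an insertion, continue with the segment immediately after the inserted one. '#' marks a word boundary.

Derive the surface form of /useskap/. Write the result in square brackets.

[uskap]

Rule 1 Medial Vowel Deletion: [useskap] → [usskap]
Rule 2 Geminate Reduction: [usskap] → [uskap]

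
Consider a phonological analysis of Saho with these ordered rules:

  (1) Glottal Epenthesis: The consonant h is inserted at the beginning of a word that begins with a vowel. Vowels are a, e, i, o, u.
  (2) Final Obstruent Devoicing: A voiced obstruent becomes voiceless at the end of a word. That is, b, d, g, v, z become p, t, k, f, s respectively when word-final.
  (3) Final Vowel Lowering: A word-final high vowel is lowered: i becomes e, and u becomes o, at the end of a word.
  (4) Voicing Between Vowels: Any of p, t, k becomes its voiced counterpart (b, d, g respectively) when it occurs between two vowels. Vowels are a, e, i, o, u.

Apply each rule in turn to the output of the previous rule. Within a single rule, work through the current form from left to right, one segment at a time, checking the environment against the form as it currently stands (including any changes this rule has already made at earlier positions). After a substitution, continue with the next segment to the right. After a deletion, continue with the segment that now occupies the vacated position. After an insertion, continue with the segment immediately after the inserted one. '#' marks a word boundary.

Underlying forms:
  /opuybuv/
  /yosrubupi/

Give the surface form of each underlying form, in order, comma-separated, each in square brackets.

[hobuybuf], [yosrubube]

/opuybuv/:
  (1) Glottal Epenthesis: [opuybuv] → [hopuybuv]
  (2) Final Obstruent Devoicing: [hopuybuv] → [hopuybuf]
  (3) Final Vowel Lowering: no change — [hopuybuf]
  (4) Voicing Between Vowels: [hopuybuf] → [hobuybuf]
/yosrubupi/:
  (1) Glottal Epenthesis: no change — [yosrubupi]
  (2) Final Obstruent Devoicing: no change — [yosrubupi]
  (3) Final Vowel Lowering: [yosrubupi] → [yosrubupe]
  (4) Voicing Between Vowels: [yosrubupe] → [yosrubube]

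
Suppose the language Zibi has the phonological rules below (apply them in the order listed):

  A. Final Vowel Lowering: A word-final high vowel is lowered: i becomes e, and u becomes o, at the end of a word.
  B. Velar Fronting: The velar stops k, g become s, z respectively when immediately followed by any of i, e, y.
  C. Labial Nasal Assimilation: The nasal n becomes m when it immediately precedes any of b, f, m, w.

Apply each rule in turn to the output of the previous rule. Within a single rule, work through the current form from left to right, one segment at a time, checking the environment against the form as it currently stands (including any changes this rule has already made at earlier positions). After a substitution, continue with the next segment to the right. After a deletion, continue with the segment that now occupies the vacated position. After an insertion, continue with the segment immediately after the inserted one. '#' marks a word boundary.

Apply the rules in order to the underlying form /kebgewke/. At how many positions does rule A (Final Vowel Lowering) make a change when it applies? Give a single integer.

0

A Final Vowel Lowering: no change — [kebgewke]
B Velar Fronting: [kebgewke] → [sebzewse]
C Labial Nasal Assimilation: no change — [sebzewse]
Rule A changed 0 position(s).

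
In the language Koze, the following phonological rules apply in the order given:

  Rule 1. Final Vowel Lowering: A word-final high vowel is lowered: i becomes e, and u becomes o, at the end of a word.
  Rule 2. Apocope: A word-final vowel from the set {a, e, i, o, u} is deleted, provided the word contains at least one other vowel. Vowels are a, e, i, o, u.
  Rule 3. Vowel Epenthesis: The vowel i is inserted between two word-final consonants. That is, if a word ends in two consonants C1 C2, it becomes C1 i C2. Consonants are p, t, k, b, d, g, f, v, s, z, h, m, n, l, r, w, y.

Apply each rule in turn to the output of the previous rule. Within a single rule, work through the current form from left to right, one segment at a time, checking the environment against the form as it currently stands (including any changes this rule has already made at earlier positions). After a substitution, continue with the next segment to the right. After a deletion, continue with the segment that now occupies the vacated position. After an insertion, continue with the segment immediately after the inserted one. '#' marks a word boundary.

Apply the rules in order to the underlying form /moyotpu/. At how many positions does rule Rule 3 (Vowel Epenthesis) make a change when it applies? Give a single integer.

1

Rule 1 Final Vowel Lowering: [moyotpu] → [moyotpo]
Rule 2 Apocope: [moyotpo] → [moyotp]
Rule 3 Vowel Epenthesis: [moyotp] → [moyotip]
Rule Rule 3 changed 1 position(s).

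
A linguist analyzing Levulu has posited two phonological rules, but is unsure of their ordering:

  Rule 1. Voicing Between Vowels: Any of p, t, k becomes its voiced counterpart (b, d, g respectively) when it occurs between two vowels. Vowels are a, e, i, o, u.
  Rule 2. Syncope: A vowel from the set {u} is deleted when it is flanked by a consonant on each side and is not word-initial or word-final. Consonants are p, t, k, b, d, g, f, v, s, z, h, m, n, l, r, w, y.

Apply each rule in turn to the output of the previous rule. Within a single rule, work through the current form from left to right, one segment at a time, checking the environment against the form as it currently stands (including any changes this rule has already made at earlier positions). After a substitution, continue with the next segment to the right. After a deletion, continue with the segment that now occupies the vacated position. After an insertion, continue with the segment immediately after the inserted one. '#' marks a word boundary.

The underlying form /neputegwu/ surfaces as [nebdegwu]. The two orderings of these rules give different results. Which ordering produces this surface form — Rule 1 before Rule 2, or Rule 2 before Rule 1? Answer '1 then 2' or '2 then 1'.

Order 1 then 2:
  1 Voicing Between Vowels: [neputegwu] → [nebudegwu]
  2 Syncope: [nebudegwu] → [nebdegwu]
  result: [nebdegwu]
Order 2 then 1:
  2 Syncope: [neputegwu] → [neptegwu]
  1 Voicing Between Vowels: no change — [neptegwu]
  result: [neptegwu]

1 then 2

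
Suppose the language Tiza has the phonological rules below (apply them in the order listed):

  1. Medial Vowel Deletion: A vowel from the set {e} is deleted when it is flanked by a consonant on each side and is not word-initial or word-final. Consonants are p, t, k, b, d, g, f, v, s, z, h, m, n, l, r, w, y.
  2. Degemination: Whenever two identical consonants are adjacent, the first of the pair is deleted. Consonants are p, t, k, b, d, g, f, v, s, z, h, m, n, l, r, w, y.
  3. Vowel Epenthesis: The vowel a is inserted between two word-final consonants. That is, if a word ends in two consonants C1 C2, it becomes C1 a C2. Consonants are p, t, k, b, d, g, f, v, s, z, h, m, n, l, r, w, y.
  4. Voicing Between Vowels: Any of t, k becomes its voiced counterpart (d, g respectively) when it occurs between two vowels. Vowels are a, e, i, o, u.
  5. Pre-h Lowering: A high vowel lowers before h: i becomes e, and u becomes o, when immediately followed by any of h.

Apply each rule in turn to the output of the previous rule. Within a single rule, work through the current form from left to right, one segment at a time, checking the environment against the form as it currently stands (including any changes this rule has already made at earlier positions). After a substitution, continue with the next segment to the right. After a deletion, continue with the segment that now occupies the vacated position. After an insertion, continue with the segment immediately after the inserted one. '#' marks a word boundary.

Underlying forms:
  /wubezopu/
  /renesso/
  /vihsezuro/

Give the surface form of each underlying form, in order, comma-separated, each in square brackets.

/wubezopu/:
  1 Medial Vowel Deletion: [wubezopu] → [wubzopu]
  2 Degemination: no change — [wubzopu]
  3 Vowel Epenthesis: no change — [wubzopu]
  4 Voicing Between Vowels: no change — [wubzopu]
  5 Pre-h Lowering: no change — [wubzopu]
/renesso/:
  1 Medial Vowel Deletion: [renesso] → [rnsso]
  2 Degemination: [rnsso] → [rnso]
  3 Vowel Epenthesis: no change — [rnso]
  4 Voicing Between Vowels: no change — [rnso]
  5 Pre-h Lowering: no change — [rnso]
/vihsezuro/:
  1 Medial Vowel Deletion: [vihsezuro] → [vihszuro]
  2 Degemination: no change — [vihszuro]
  3 Vowel Epenthesis: no change — [vihszuro]
  4 Voicing Between Vowels: no change — [vihszuro]
  5 Pre-h Lowering: [vihszuro] → [vehszuro]

[wubzopu], [rnso], [vehszuro]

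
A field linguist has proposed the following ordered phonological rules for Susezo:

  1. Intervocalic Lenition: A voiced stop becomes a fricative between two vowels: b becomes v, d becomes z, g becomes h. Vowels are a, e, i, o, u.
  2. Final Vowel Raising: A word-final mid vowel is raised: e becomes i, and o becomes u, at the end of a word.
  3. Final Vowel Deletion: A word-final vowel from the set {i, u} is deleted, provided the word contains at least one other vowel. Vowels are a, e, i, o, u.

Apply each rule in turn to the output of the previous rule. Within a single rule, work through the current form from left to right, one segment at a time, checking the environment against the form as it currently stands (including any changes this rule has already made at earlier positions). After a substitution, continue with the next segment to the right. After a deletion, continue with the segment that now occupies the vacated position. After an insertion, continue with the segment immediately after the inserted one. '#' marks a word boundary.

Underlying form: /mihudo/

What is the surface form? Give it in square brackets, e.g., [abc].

[mihuz]

1 Intervocalic Lenition: [mihudo] → [mihuzo]
2 Final Vowel Raising: [mihuzo] → [mihuzu]
3 Final Vowel Deletion: [mihuzu] → [mihuz]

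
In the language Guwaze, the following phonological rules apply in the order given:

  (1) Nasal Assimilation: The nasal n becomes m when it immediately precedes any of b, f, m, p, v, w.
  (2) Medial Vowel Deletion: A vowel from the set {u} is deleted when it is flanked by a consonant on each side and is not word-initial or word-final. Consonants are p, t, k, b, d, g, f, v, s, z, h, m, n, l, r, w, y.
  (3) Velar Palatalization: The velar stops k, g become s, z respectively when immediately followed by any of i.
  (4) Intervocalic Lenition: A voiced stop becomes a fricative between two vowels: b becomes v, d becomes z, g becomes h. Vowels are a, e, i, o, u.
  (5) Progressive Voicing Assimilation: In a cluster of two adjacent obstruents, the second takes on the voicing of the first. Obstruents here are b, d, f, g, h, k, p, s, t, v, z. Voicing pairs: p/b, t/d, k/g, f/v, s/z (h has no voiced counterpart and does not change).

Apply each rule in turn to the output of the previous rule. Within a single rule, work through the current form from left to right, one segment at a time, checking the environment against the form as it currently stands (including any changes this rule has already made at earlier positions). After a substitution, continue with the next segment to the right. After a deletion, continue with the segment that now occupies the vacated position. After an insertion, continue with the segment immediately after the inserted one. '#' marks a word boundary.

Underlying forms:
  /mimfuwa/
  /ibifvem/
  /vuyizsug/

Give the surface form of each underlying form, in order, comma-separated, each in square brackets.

/mimfuwa/:
  (1) Nasal Assimilation: no change — [mimfuwa]
  (2) Medial Vowel Deletion: [mimfuwa] → [mimfwa]
  (3) Velar Palatalization: no change — [mimfwa]
  (4) Intervocalic Lenition: no change — [mimfwa]
  (5) Progressive Voicing Assimilation: no change — [mimfwa]
/ibifvem/:
  (1) Nasal Assimilation: no change — [ibifvem]
  (2) Medial Vowel Deletion: no change — [ibifvem]
  (3) Velar Palatalization: no change — [ibifvem]
  (4) Intervocalic Lenition: [ibifvem] → [ivifvem]
  (5) Progressive Voicing Assimilation: [ivifvem] → [iviffem]
/vuyizsug/:
  (1) Nasal Assimilation: no change — [vuyizsug]
  (2) Medial Vowel Deletion: [vuyizsug] → [vyizsg]
  (3) Velar Palatalization: no change — [vyizsg]
  (4) Intervocalic Lenition: no change — [vyizsg]
  (5) Progressive Voicing Assimilation: [vyizsg] → [vyizzg]

[mimfwa], [iviffem], [vyizzg]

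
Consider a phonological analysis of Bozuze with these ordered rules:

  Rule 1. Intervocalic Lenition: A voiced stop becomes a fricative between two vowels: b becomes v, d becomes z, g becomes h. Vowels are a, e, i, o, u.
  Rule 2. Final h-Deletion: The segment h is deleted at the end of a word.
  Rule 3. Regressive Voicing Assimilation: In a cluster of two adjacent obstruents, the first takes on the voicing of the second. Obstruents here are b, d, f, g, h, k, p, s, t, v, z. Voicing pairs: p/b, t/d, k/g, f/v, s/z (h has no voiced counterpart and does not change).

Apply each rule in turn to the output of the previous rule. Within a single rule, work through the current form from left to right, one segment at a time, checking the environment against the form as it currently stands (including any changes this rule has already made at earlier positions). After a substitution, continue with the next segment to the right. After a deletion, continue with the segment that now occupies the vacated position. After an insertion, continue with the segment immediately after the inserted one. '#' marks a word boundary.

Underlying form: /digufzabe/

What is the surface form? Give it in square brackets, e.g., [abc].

Rule 1 Intervocalic Lenition: [digufzabe] → [dihufzave]
Rule 2 Final h-Deletion: no change — [dihufzave]
Rule 3 Regressive Voicing Assimilation: [dihufzave] → [dihuvzave]

[dihuvzave]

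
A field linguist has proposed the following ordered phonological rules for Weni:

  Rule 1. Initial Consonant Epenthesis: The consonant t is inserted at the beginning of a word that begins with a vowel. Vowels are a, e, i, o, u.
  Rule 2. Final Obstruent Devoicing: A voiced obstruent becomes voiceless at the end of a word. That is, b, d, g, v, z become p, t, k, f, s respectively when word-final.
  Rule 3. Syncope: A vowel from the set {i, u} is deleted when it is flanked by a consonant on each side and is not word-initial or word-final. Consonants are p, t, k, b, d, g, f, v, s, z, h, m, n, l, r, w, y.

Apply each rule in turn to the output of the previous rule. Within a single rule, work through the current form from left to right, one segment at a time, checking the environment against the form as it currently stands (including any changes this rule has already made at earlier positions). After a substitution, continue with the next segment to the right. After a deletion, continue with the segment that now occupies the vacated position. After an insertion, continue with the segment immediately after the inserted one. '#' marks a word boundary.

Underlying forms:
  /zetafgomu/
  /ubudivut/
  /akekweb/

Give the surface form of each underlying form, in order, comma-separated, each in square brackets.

[zetafgomu], [tbdvt], [takekwep]

/zetafgomu/:
  Rule 1 Initial Consonant Epenthesis: no change — [zetafgomu]
  Rule 2 Final Obstruent Devoicing: no change — [zetafgomu]
  Rule 3 Syncope: no change — [zetafgomu]
/ubudivut/:
  Rule 1 Initial Consonant Epenthesis: [ubudivut] → [tubudivut]
  Rule 2 Final Obstruent Devoicing: no change — [tubudivut]
  Rule 3 Syncope: [tubudivut] → [tbdvt]
/akekweb/:
  Rule 1 Initial Consonant Epenthesis: [akekweb] → [takekweb]
  Rule 2 Final Obstruent Devoicing: [takekweb] → [takekwep]
  Rule 3 Syncope: no change — [takekwep]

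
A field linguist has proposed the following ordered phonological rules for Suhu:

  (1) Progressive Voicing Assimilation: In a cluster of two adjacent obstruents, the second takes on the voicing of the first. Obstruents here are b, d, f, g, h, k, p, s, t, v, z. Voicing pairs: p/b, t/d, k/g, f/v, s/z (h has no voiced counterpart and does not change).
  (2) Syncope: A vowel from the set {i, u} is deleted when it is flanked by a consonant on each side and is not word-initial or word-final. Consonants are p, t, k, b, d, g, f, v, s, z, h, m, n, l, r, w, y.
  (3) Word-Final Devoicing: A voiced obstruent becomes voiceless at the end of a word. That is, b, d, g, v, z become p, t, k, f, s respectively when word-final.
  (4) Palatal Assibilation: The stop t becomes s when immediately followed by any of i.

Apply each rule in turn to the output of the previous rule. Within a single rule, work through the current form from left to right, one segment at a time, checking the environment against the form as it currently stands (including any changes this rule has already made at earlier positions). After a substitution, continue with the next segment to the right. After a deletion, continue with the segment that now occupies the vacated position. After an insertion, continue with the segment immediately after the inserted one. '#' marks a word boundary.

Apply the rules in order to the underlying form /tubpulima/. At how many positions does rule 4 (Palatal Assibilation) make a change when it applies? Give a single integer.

(1) Progressive Voicing Assimilation: [tubpulima] → [tubbulima]
(2) Syncope: [tubbulima] → [tbblma]
(3) Word-Final Devoicing: no change — [tbblma]
(4) Palatal Assibilation: no change — [tbblma]
Rule 4 changed 0 position(s).

0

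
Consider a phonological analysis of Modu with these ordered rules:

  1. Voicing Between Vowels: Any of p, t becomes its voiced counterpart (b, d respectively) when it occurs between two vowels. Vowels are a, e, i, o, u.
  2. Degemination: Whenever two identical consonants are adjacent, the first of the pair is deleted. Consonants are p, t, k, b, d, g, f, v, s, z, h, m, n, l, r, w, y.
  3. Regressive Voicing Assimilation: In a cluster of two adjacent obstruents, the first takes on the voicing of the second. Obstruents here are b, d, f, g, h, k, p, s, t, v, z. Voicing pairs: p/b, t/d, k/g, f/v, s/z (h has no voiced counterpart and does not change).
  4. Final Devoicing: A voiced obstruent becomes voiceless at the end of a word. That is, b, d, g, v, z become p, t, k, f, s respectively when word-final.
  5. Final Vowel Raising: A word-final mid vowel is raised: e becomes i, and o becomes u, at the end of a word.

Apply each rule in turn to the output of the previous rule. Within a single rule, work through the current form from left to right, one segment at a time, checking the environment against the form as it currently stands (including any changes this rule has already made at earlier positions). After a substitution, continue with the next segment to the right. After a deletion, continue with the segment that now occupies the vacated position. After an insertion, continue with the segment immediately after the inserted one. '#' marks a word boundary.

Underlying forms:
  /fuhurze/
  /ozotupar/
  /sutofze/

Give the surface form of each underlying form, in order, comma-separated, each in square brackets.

/fuhurze/:
  1 Voicing Between Vowels: no change — [fuhurze]
  2 Degemination: no change — [fuhurze]
  3 Regressive Voicing Assimilation: no change — [fuhurze]
  4 Final Devoicing: no change — [fuhurze]
  5 Final Vowel Raising: [fuhurze] → [fuhurzi]
/ozotupar/:
  1 Voicing Between Vowels: [ozotupar] → [ozodubar]
  2 Degemination: no change — [ozodubar]
  3 Regressive Voicing Assimilation: no change — [ozodubar]
  4 Final Devoicing: no change — [ozodubar]
  5 Final Vowel Raising: no change — [ozodubar]
/sutofze/:
  1 Voicing Between Vowels: [sutofze] → [sudofze]
  2 Degemination: no change — [sudofze]
  3 Regressive Voicing Assimilation: [sudofze] → [sudovze]
  4 Final Devoicing: no change — [sudovze]
  5 Final Vowel Raising: [sudovze] → [sudovzi]

[fuhurzi], [ozodubar], [sudovzi]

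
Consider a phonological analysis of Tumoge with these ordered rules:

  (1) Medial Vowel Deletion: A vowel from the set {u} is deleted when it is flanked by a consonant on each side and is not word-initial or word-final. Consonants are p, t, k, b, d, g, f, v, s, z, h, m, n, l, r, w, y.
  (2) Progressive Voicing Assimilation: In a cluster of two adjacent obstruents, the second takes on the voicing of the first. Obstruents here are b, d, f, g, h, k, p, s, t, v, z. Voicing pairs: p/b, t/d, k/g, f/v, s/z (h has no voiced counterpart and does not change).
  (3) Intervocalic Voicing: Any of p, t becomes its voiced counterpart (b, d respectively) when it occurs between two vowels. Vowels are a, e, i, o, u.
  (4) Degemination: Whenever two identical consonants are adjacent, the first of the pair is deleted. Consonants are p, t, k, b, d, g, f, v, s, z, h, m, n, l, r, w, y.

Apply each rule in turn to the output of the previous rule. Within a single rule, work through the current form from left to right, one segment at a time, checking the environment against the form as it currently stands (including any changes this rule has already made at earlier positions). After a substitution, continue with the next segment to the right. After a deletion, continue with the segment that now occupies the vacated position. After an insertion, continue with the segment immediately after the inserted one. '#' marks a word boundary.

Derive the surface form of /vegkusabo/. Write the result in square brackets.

[vegzabo]

(1) Medial Vowel Deletion: [vegkusabo] → [vegksabo]
(2) Progressive Voicing Assimilation: [vegksabo] → [veggzabo]
(3) Intervocalic Voicing: no change — [veggzabo]
(4) Degemination: [veggzabo] → [vegzabo]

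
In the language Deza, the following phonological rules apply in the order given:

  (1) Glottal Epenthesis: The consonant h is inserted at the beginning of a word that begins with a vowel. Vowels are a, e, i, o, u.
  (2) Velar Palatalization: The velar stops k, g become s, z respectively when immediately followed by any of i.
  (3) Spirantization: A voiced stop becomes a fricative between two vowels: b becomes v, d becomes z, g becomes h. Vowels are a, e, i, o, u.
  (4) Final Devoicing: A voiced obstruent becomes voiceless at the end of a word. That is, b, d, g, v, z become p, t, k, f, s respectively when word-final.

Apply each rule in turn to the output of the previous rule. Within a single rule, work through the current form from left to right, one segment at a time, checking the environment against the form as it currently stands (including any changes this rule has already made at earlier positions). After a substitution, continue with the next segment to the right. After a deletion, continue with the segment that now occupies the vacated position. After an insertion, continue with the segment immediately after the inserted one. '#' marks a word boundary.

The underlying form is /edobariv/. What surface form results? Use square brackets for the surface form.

[hezovarif]

(1) Glottal Epenthesis: [edobariv] → [hedobariv]
(2) Velar Palatalization: no change — [hedobariv]
(3) Spirantization: [hedobariv] → [hezovariv]
(4) Final Devoicing: [hezovariv] → [hezovarif]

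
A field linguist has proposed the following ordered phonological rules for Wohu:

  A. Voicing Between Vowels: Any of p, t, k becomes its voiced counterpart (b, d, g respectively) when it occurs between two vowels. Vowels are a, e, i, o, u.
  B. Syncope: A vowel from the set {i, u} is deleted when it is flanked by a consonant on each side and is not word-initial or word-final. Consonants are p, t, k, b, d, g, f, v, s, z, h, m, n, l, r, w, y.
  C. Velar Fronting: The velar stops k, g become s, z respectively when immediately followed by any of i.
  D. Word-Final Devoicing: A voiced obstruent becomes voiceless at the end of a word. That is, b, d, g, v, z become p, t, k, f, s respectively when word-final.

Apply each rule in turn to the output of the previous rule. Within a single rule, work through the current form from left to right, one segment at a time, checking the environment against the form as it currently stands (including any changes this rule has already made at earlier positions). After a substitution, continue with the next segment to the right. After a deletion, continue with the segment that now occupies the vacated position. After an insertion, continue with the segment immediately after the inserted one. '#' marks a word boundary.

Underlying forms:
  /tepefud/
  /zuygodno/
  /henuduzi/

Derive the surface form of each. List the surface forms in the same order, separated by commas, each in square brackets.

[tebeft], [zygodno], [hendzi]

/tepefud/:
  A Voicing Between Vowels: [tepefud] → [tebefud]
  B Syncope: [tebefud] → [tebefd]
  C Velar Fronting: no change — [tebefd]
  D Word-Final Devoicing: [tebefd] → [tebeft]
/zuygodno/:
  A Voicing Between Vowels: no change — [zuygodno]
  B Syncope: [zuygodno] → [zygodno]
  C Velar Fronting: no change — [zygodno]
  D Word-Final Devoicing: no change — [zygodno]
/henuduzi/:
  A Voicing Between Vowels: no change — [henuduzi]
  B Syncope: [henuduzi] → [hendzi]
  C Velar Fronting: no change — [hendzi]
  D Word-Final Devoicing: no change — [hendzi]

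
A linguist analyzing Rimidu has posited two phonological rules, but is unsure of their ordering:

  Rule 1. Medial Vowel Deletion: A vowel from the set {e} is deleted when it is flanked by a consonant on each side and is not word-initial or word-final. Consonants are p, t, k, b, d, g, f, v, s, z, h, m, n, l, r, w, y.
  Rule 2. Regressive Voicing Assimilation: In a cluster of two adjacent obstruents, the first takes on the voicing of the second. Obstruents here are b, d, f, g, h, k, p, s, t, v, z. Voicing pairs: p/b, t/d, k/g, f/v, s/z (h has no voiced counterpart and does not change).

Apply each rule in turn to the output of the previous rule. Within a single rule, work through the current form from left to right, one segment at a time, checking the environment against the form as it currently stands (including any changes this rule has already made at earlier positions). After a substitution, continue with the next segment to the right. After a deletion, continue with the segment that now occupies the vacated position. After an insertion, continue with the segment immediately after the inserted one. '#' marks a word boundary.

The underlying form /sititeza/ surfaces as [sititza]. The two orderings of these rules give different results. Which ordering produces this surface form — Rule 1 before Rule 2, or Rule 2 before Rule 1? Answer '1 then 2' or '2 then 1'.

2 then 1

Order 1 then 2:
  1 Medial Vowel Deletion: [sititeza] → [sititza]
  2 Regressive Voicing Assimilation: [sititza] → [sitidza]
  result: [sitidza]
Order 2 then 1:
  2 Regressive Voicing Assimilation: no change — [sititeza]
  1 Medial Vowel Deletion: [sititeza] → [sititza]
  result: [sititza]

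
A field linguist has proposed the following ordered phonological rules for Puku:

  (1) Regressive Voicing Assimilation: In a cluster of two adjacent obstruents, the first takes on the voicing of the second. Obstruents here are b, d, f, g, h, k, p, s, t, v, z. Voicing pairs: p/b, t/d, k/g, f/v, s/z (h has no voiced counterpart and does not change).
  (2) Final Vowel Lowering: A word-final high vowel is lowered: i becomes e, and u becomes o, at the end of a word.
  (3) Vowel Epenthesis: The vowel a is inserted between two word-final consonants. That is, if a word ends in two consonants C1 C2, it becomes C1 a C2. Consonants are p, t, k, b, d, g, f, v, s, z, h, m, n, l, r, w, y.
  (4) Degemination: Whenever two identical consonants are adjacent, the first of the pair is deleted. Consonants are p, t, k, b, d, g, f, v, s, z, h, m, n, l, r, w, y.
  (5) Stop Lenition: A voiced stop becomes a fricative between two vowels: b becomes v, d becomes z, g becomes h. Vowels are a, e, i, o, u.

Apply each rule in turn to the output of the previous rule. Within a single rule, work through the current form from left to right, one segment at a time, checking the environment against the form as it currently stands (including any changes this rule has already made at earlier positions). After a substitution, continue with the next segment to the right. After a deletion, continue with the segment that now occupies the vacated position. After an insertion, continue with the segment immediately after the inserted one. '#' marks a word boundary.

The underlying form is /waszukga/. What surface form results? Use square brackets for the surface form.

[wazuha]

(1) Regressive Voicing Assimilation: [waszukga] → [wazzugga]
(2) Final Vowel Lowering: no change — [wazzugga]
(3) Vowel Epenthesis: no change — [wazzugga]
(4) Degemination: [wazzugga] → [wazuga]
(5) Stop Lenition: [wazuga] → [wazuha]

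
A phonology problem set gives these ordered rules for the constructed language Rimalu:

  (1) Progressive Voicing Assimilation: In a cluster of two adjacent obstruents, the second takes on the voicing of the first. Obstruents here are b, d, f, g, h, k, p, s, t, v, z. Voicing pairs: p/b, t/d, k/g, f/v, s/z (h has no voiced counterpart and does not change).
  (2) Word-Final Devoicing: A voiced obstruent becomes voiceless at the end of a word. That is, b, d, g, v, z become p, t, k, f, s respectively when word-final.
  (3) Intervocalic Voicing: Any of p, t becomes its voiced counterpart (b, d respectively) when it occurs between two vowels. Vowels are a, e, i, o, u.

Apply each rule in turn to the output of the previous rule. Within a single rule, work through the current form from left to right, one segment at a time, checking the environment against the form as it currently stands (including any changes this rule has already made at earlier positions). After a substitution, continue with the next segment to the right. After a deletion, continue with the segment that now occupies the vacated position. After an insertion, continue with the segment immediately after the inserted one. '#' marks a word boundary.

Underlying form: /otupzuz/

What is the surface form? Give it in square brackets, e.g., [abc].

[odupsus]

(1) Progressive Voicing Assimilation: [otupzuz] → [otupsuz]
(2) Word-Final Devoicing: [otupsuz] → [otupsus]
(3) Intervocalic Voicing: [otupsus] → [odupsus]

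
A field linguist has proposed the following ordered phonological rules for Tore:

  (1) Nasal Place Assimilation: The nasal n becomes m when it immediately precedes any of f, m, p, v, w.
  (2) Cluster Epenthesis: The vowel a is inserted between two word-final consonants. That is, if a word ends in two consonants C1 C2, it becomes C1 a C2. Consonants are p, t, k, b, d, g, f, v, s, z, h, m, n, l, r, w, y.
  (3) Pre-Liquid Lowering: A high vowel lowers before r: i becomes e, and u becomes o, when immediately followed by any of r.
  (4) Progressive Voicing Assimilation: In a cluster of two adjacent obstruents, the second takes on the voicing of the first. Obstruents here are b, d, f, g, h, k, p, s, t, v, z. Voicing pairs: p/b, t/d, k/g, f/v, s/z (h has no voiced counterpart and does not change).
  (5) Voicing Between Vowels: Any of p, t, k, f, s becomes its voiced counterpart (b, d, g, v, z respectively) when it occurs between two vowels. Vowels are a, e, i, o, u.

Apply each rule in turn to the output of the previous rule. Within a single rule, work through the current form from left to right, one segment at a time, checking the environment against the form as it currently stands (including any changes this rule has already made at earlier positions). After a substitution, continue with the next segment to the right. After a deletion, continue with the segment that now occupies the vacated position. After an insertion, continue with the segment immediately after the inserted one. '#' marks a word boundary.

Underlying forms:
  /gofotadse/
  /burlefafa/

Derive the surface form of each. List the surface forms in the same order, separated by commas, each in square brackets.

/gofotadse/:
  (1) Nasal Place Assimilation: no change — [gofotadse]
  (2) Cluster Epenthesis: no change — [gofotadse]
  (3) Pre-Liquid Lowering: no change — [gofotadse]
  (4) Progressive Voicing Assimilation: [gofotadse] → [gofotadze]
  (5) Voicing Between Vowels: [gofotadze] → [govodadze]
/burlefafa/:
  (1) Nasal Place Assimilation: no change — [burlefafa]
  (2) Cluster Epenthesis: no change — [burlefafa]
  (3) Pre-Liquid Lowering: [burlefafa] → [borlefafa]
  (4) Progressive Voicing Assimilation: no change — [borlefafa]
  (5) Voicing Between Vowels: [borlefafa] → [borlevava]

[govodadze], [borlevava]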